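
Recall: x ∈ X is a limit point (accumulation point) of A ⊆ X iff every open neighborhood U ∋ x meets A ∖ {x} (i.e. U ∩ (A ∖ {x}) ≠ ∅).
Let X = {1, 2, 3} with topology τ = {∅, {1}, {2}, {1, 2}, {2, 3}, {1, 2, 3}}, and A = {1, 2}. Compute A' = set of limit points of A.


A' = {3}

For each x ∈ X, list the open sets U ∈ τ with x ∈ U, then check whether U ∩ (A ∖ {x}) ≠ ∅ for every such U.
  x = 1: open {1} ∋ x has {1} ∩ (A ∖ {1}) = ∅, so x is NOT a limit point.
  x = 2: open {2} ∋ x has {2} ∩ (A ∖ {2}) = ∅, so x is NOT a limit point.
  x = 3: opens ∋ x are {2, 3}, {1, 2, 3}; each meets A ∖ {3}, so x IS a limit point.
Collecting: A' = {3}.


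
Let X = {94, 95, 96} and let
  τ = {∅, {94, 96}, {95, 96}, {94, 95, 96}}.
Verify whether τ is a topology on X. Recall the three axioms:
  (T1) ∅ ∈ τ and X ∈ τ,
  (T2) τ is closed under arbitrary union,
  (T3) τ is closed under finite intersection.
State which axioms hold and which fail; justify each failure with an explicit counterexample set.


τ is NOT a topology on X.

Axiom (T1): ∅ ∈ τ? Yes; X ∈ τ? Yes.
Axiom (T2/T3): check pairwise unions and intersections of members of τ.
Counterexample for (T3): {94, 96} ∩ {95, 96} = {96} ∉ τ. Therefore τ is NOT a topology.


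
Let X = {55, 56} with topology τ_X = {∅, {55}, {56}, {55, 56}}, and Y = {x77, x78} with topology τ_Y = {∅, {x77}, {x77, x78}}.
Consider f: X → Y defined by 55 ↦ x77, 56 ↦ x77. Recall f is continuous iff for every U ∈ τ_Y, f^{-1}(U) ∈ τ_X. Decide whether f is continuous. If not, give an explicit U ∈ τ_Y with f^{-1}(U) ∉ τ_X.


f IS continuous.

Compute f^{-1}(U) for each U ∈ τ_Y:
  U = ∅: f^{-1}(U) = ∅ ∈ τ_X ✓.
  U = {x77}: f^{-1}(U) = {55, 56} ∈ τ_X ✓.
  U = {x77, x78}: f^{-1}(U) = {55, 56} ∈ τ_X ✓.
Every preimage lies in τ_X, so f IS continuous.


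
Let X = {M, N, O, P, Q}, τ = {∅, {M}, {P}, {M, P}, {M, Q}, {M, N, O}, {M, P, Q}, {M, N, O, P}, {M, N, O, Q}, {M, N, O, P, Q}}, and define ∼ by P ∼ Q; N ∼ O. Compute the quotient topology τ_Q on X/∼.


X/∼ = {[M], [N=O], [P=Q]}; |τ_Q| = 5.

Equivalence classes: [M], [N=O], [P=Q].
Quotient map π: X → X/∼ sends M ↦ [M], N ↦ [N=O], O ↦ [N=O], P ↦ [P=Q], Q ↦ [P=Q].
For each subset V ⊆ X/∼, compute π^{-1}(V) ⊆ X and check whether π^{-1}(V) ∈ τ. V is open in τ_Q iff π^{-1}(V) ∈ τ.
  V = {}: π^{-1}(V) = ∅ ∈ τ ✓.
  V = {[M]}: π^{-1}(V) = {M} ∈ τ ✓.
  V = {[N=O]}: π^{-1}(V) = {N, O} ∉ τ ✗.
  V = {[M], [N=O]}: π^{-1}(V) = {M, N, O} ∈ τ ✓.
  V = {[P=Q]}: π^{-1}(V) = {P, Q} ∉ τ ✗.
  V = {[M], [P=Q]}: π^{-1}(V) = {M, P, Q} ∈ τ ✓.
  V = {[N=O], [P=Q]}: π^{-1}(V) = {N, O, P, Q} ∉ τ ✗.
  V = {[M], [N=O], [P=Q]}: π^{-1}(V) = {M, N, O, P, Q} ∈ τ ✓.
Open sets in the quotient: τ_Q = {{}, {[M]}, {[M], [N=O]}, {[M], [P=Q]}, {[M], [N=O], [P=Q]}} (5 elements).


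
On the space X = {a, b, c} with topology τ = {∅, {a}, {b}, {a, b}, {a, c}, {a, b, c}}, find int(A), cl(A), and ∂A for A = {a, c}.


int(A) = {a, c}, cl(A) = {a, c}, ∂A = ∅.

Closed sets in (X, τ) are complements of opens:
  closed(X, τ) = {∅, {b}, {c}, {a, c}, {b, c}, {a, b, c}}.
int(A) = ⋃ {U ∈ τ : U ⊆ A}. Opens contained in A: ∅, {a}, {a, c}.
Taking the union of these: int(A) = {a, c}.
cl(A) = ⋂ {C closed : A ⊆ C}. Closed sets containing A: {a, c}, {a, b, c}.
Intersecting these: cl(A) = {a, c}.
∂A = cl(A) ∖ int(A) = {a, c} ∖ {a, c} = ∅.


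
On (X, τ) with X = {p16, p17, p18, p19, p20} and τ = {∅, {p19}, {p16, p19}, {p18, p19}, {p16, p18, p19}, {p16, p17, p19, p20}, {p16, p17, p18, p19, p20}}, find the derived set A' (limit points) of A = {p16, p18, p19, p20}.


A' = {p16, p17, p18, p20}

For each x ∈ X, list the open sets U ∈ τ with x ∈ U, then check whether U ∩ (A ∖ {x}) ≠ ∅ for every such U.
  x = p16: opens ∋ x are {p16, p19}, {p16, p18, p19}, {p16, p17, p19, p20}, {p16, p17, p18, p19, p20}; each meets A ∖ {p16}, so x IS a limit point.
  x = p17: opens ∋ x are {p16, p17, p19, p20}, {p16, p17, p18, p19, p20}; each meets A ∖ {p17}, so x IS a limit point.
  x = p18: opens ∋ x are {p18, p19}, {p16, p18, p19}, {p16, p17, p18, p19, p20}; each meets A ∖ {p18}, so x IS a limit point.
  x = p19: open {p19} ∋ x has {p19} ∩ (A ∖ {p19}) = ∅, so x is NOT a limit point.
  x = p20: opens ∋ x are {p16, p17, p19, p20}, {p16, p17, p18, p19, p20}; each meets A ∖ {p20}, so x IS a limit point.
Collecting: A' = {p16, p17, p18, p20}.


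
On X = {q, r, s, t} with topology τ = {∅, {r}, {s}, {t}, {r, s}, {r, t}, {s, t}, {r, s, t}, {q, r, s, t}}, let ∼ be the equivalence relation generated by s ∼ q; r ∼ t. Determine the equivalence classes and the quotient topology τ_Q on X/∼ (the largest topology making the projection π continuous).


X/∼ = {[q=s], [r=t]}; |τ_Q| = 3.

Equivalence classes: [q=s], [r=t].
Quotient map π: X → X/∼ sends q ↦ [q=s], r ↦ [r=t], s ↦ [q=s], t ↦ [r=t].
For each subset V ⊆ X/∼, compute π^{-1}(V) ⊆ X and check whether π^{-1}(V) ∈ τ. V is open in τ_Q iff π^{-1}(V) ∈ τ.
  V = {}: π^{-1}(V) = ∅ ∈ τ ✓.
  V = {[q=s]}: π^{-1}(V) = {q, s} ∉ τ ✗.
  V = {[r=t]}: π^{-1}(V) = {r, t} ∈ τ ✓.
  V = {[q=s], [r=t]}: π^{-1}(V) = {q, r, s, t} ∈ τ ✓.
Open sets in the quotient: τ_Q = {{}, {[r=t]}, {[q=s], [r=t]}} (3 elements).


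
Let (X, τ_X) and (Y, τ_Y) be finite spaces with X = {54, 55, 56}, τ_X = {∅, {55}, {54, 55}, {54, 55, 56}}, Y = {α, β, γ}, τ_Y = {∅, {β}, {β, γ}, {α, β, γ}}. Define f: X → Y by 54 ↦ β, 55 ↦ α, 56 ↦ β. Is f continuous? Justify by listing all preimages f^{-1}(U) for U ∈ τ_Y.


f is NOT continuous.

Compute f^{-1}(U) for each U ∈ τ_Y:
  U = ∅: f^{-1}(U) = ∅ ∈ τ_X ✓.
  U = {β}: f^{-1}(U) = {54, 56} ∉ τ_X ✗.
  U = {β, γ}: f^{-1}(U) = {54, 56} ∉ τ_X ✗.
  U = {α, β, γ}: f^{-1}(U) = {54, 55, 56} ∈ τ_X ✓.
Found U = {β} with f^{-1}(U) = {54, 56} not in τ_X. Therefore f is NOT continuous.


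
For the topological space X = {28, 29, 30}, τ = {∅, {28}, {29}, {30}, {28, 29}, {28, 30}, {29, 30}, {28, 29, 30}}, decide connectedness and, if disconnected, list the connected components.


(X, τ) is disconnected; components = [{28}, {29}, {30}].

Find clopen sets (U ∈ τ with X ∖ U ∈ τ):
  U = ∅, X ∖ U = {28, 29, 30} — both open, so U is clopen.
  U = {28}, X ∖ U = {29, 30} — both open, so U is clopen.
  U = {29}, X ∖ U = {28, 30} — both open, so U is clopen.
  U = {30}, X ∖ U = {28, 29} — both open, so U is clopen.
  U = {28, 29}, X ∖ U = {30} — both open, so U is clopen.
  U = {28, 30}, X ∖ U = {29} — both open, so U is clopen.
  U = {29, 30}, X ∖ U = {28} — both open, so U is clopen.
  U = {28, 29, 30}, X ∖ U = ∅ — both open, so U is clopen.
Nontrivial clopen(s) exist: e.g. {28, 30}. So (X, τ) is disconnected.
Compute connected components by grouping points that agree on all clopens:
  component: {28}
  component: {29}
  component: {30}


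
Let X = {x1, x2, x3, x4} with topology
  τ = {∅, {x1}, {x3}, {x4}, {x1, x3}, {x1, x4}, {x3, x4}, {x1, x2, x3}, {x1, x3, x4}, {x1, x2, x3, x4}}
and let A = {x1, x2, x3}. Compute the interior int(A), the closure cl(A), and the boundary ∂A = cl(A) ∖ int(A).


int(A) = {x1, x2, x3}, cl(A) = {x1, x2, x3}, ∂A = ∅.

Closed sets in (X, τ) are complements of opens:
  closed(X, τ) = {∅, {x2}, {x4}, {x1, x2}, {x2, x3}, {x2, x4}, {x1, x2, x3}, {x1, x2, x4}, {x2, x3, x4}, {x1, x2, x3, x4}}.
int(A) = ⋃ {U ∈ τ : U ⊆ A}. Opens contained in A: ∅, {x1}, {x3}, {x1, x3}, {x1, x2, x3}.
Taking the union of these: int(A) = {x1, x2, x3}.
cl(A) = ⋂ {C closed : A ⊆ C}. Closed sets containing A: {x1, x2, x3}, {x1, x2, x3, x4}.
Intersecting these: cl(A) = {x1, x2, x3}.
∂A = cl(A) ∖ int(A) = {x1, x2, x3} ∖ {x1, x2, x3} = ∅.


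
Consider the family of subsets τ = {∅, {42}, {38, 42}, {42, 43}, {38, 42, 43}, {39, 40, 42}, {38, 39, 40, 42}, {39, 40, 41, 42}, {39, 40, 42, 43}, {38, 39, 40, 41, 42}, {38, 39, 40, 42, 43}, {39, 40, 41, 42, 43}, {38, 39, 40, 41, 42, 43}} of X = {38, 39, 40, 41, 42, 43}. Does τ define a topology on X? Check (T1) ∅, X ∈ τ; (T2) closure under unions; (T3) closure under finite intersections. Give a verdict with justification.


τ IS a topology on X.

Axiom (T1): ∅ ∈ τ? Yes; X ∈ τ? Yes.
Axiom (T2/T3): check pairwise unions and intersections of members of τ.
All pairwise intersections and unions checked — each lies in τ. Therefore τ satisfies (T1), (T2), (T3): it IS a topology on X.


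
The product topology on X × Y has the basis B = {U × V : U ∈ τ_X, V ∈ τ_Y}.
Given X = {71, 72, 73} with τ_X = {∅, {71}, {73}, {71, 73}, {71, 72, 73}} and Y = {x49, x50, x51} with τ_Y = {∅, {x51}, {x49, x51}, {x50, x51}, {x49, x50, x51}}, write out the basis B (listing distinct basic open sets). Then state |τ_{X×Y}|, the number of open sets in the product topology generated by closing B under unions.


Basis B = {∅ × ∅, {71} × {x51}, {73} × {x51}, {71} × {x49, x51}, {71} × {x50, x51}, {71, 73} × {x51}, {73} × {x49, x51}, {73} × {x50, x51}, {71} × {x49, x50, x51}, {71, 72, 73} × {x51}, {73} × {x49, x50, x51}, {71, 73} × {x49, x51}, {71, 73} × {x50, x51}, {71, 73} × {x49, x50, x51}, {71, 72, 73} × {x49, x51}, {71, 72, 73} × {x50, x51}, {71, 72, 73} × {x49, x50, x51}}; |τ_{X×Y}| = 50.

Enumerate products U × V with U ∈ τ_X, V ∈ τ_Y (deduplicated):
  ∅ × ∅ = {} (∅)
  {71} × {x51} = {(71,x51)}
  {73} × {x51} = {(73,x51)}
  {71} × {x49, x51} = {(71,x49), (71,x51)}
  {71} × {x50, x51} = {(71,x50), (71,x51)}
  {71, 73} × {x51} = {(71,x51), (73,x51)}
  {73} × {x49, x51} = {(73,x49), (73,x51)}
  {73} × {x50, x51} = {(73,x50), (73,x51)}
  {71} × {x49, x50, x51} = {(71,x49), (71,x50), (71,x51)}
  {71, 72, 73} × {x51} = {(71,x51), (72,x51), (73,x51)}
  {73} × {x49, x50, x51} = {(73,x49), (73,x50), (73,x51)}
  {71, 73} × {x49, x51} = {(71,x49), (71,x51), (73,x49), (73,x51)}
  {71, 73} × {x50, x51} = {(71,x50), (71,x51), (73,x50), (73,x51)}
  {71, 73} × {x49, x50, x51} = {(71,x49), (71,x50), (71,x51), (73,x49), (73,x50), (73,x51)}
  {71, 72, 73} × {x49, x51} = {(71,x49), (71,x51), (72,x49), (72,x51), (73,x49), (73,x51)}
  {71, 72, 73} × {x50, x51} = {(71,x50), (71,x51), (72,x50), (72,x51), (73,x50), (73,x51)}
  {71, 72, 73} × {x49, x50, x51} = {(71,x49), (71,x50), (71,x51), (72,x49), (72,x50), (72,x51), (73,x49), (73,x50), (73,x51)}
These 17 distinct sets form the basis B.
Close under arbitrary unions to get τ_{X×Y}; counting gives |τ_{X×Y}| = 50.


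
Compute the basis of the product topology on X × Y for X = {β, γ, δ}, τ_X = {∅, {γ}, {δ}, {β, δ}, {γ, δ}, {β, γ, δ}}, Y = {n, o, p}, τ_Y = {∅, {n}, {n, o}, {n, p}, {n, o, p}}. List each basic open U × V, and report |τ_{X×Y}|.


Basis B = {∅ × ∅, {γ} × {n}, {δ} × {n}, {β, δ} × {n}, {γ} × {n, o}, {γ} × {n, p}, {γ, δ} × {n}, {δ} × {n, o}, {δ} × {n, p}, {β, γ, δ} × {n}, {γ} × {n, o, p}, {δ} × {n, o, p}, {β, δ} × {n, o}, {β, δ} × {n, p}, {γ, δ} × {n, o}, {γ, δ} × {n, p}, {β, δ} × {n, o, p}, {β, γ, δ} × {n, o}, {β, γ, δ} × {n, p}, {γ, δ} × {n, o, p}, {β, γ, δ} × {n, o, p}}; |τ_{X×Y}| = 70.

Enumerate products U × V with U ∈ τ_X, V ∈ τ_Y (deduplicated):
  ∅ × ∅ = {} (∅)
  {γ} × {n} = {(γ,n)}
  {δ} × {n} = {(δ,n)}
  {β, δ} × {n} = {(β,n), (δ,n)}
  {γ} × {n, o} = {(γ,n), (γ,o)}
  {γ} × {n, p} = {(γ,n), (γ,p)}
  {γ, δ} × {n} = {(γ,n), (δ,n)}
  {δ} × {n, o} = {(δ,n), (δ,o)}
  {δ} × {n, p} = {(δ,n), (δ,p)}
  {β, γ, δ} × {n} = {(β,n), (γ,n), (δ,n)}
  {γ} × {n, o, p} = {(γ,n), (γ,o), (γ,p)}
  {δ} × {n, o, p} = {(δ,n), (δ,o), (δ,p)}
  {β, δ} × {n, o} = {(β,n), (β,o), (δ,n), (δ,o)}
  {β, δ} × {n, p} = {(β,n), (β,p), (δ,n), (δ,p)}
  {γ, δ} × {n, o} = {(γ,n), (γ,o), (δ,n), (δ,o)}
  {γ, δ} × {n, p} = {(γ,n), (γ,p), (δ,n), (δ,p)}
  {β, δ} × {n, o, p} = {(β,n), (β,o), (β,p), (δ,n), (δ,o), (δ,p)}
  {β, γ, δ} × {n, o} = {(β,n), (β,o), (γ,n), (γ,o), (δ,n), (δ,o)}
  {β, γ, δ} × {n, p} = {(β,n), (β,p), (γ,n), (γ,p), (δ,n), (δ,p)}
  {γ, δ} × {n, o, p} = {(γ,n), (γ,o), (γ,p), (δ,n), (δ,o), (δ,p)}
  {β, γ, δ} × {n, o, p} = {(β,n), (β,o), (β,p), (γ,n), (γ,o), (γ,p), (δ,n), (δ,o), (δ,p)}
These 21 distinct sets form the basis B.
Close under arbitrary unions to get τ_{X×Y}; counting gives |τ_{X×Y}| = 70.


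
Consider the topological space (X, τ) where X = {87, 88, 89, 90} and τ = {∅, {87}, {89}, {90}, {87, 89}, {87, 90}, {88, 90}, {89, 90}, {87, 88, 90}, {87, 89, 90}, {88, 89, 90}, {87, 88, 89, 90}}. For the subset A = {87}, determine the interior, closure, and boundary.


int(A) = {87}, cl(A) = {87}, ∂A = ∅.

Closed sets in (X, τ) are complements of opens:
  closed(X, τ) = {∅, {87}, {88}, {89}, {87, 88}, {87, 89}, {88, 89}, {88, 90}, {87, 88, 89}, {87, 88, 90}, {88, 89, 90}, {87, 88, 89, 90}}.
int(A) = ⋃ {U ∈ τ : U ⊆ A}. Opens contained in A: ∅, {87}.
Taking the union of these: int(A) = {87}.
cl(A) = ⋂ {C closed : A ⊆ C}. Closed sets containing A: {87}, {87, 88}, {87, 89}, {87, 88, 89}, {87, 88, 90}, {87, 88, 89, 90}.
Intersecting these: cl(A) = {87}.
∂A = cl(A) ∖ int(A) = {87} ∖ {87} = ∅.


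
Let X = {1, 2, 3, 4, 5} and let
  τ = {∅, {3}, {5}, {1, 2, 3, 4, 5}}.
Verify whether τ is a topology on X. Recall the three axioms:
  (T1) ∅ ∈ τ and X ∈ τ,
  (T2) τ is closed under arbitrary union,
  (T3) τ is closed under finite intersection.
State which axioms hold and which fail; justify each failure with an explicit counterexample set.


τ is NOT a topology on X.

Axiom (T1): ∅ ∈ τ? Yes; X ∈ τ? Yes.
Axiom (T2/T3): check pairwise unions and intersections of members of τ.
Counterexample for (T2): {3} ∪ {5} = {3, 5} ∉ τ. Therefore τ is NOT a topology.


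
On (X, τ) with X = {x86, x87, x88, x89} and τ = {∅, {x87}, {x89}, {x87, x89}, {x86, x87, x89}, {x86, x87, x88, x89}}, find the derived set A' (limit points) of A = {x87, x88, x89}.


A' = {x86, x88}

For each x ∈ X, list the open sets U ∈ τ with x ∈ U, then check whether U ∩ (A ∖ {x}) ≠ ∅ for every such U.
  x = x86: opens ∋ x are {x86, x87, x89}, {x86, x87, x88, x89}; each meets A ∖ {x86}, so x IS a limit point.
  x = x87: open {x87} ∋ x has {x87} ∩ (A ∖ {x87}) = ∅, so x is NOT a limit point.
  x = x88: opens ∋ x are {x86, x87, x88, x89}; each meets A ∖ {x88}, so x IS a limit point.
  x = x89: open {x89} ∋ x has {x89} ∩ (A ∖ {x89}) = ∅, so x is NOT a limit point.
Collecting: A' = {x86, x88}.


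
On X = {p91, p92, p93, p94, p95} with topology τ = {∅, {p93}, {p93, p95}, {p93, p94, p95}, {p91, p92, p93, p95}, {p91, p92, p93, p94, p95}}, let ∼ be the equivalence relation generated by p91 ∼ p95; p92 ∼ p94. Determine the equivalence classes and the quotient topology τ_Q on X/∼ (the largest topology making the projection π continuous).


X/∼ = {[p91=p95], [p92=p94], [p93]}; |τ_Q| = 3.

Equivalence classes: [p91=p95], [p92=p94], [p93].
Quotient map π: X → X/∼ sends p91 ↦ [p91=p95], p92 ↦ [p92=p94], p93 ↦ [p93], p94 ↦ [p92=p94], p95 ↦ [p91=p95].
For each subset V ⊆ X/∼, compute π^{-1}(V) ⊆ X and check whether π^{-1}(V) ∈ τ. V is open in τ_Q iff π^{-1}(V) ∈ τ.
  V = {}: π^{-1}(V) = ∅ ∈ τ ✓.
  V = {[p91=p95]}: π^{-1}(V) = {p91, p95} ∉ τ ✗.
  V = {[p92=p94]}: π^{-1}(V) = {p92, p94} ∉ τ ✗.
  V = {[p91=p95], [p92=p94]}: π^{-1}(V) = {p91, p92, p94, p95} ∉ τ ✗.
  V = {[p93]}: π^{-1}(V) = {p93} ∈ τ ✓.
  V = {[p91=p95], [p93]}: π^{-1}(V) = {p91, p93, p95} ∉ τ ✗.
  V = {[p92=p94], [p93]}: π^{-1}(V) = {p92, p93, p94} ∉ τ ✗.
  V = {[p91=p95], [p92=p94], [p93]}: π^{-1}(V) = {p91, p92, p93, p94, p95} ∈ τ ✓.
Open sets in the quotient: τ_Q = {{}, {[p93]}, {[p91=p95], [p92=p94], [p93]}} (3 elements).


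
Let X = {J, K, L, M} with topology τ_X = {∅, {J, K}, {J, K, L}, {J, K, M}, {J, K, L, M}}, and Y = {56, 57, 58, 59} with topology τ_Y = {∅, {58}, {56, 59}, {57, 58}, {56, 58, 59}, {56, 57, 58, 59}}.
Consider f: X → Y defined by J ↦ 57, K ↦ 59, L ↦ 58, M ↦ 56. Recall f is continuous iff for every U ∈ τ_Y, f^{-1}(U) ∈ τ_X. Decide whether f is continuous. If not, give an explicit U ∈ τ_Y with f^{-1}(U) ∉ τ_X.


f is NOT continuous.

Compute f^{-1}(U) for each U ∈ τ_Y:
  U = ∅: f^{-1}(U) = ∅ ∈ τ_X ✓.
  U = {58}: f^{-1}(U) = {L} ∉ τ_X ✗.
  U = {56, 59}: f^{-1}(U) = {K, M} ∉ τ_X ✗.
  U = {57, 58}: f^{-1}(U) = {J, L} ∉ τ_X ✗.
  U = {56, 58, 59}: f^{-1}(U) = {K, L, M} ∉ τ_X ✗.
  U = {56, 57, 58, 59}: f^{-1}(U) = {J, K, L, M} ∈ τ_X ✓.
Found U = {58} with f^{-1}(U) = {L} not in τ_X. Therefore f is NOT continuous.


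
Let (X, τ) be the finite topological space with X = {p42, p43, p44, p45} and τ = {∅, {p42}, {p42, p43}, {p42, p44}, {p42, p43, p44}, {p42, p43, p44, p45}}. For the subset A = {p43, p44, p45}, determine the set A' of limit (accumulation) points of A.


A' = {p45}

For each x ∈ X, list the open sets U ∈ τ with x ∈ U, then check whether U ∩ (A ∖ {x}) ≠ ∅ for every such U.
  x = p42: open {p42} ∋ x has {p42} ∩ (A ∖ {p42}) = ∅, so x is NOT a limit point.
  x = p43: open {p42, p43} ∋ x has {p42, p43} ∩ (A ∖ {p43}) = ∅, so x is NOT a limit point.
  x = p44: open {p42, p44} ∋ x has {p42, p44} ∩ (A ∖ {p44}) = ∅, so x is NOT a limit point.
  x = p45: opens ∋ x are {p42, p43, p44, p45}; each meets A ∖ {p45}, so x IS a limit point.
Collecting: A' = {p45}.


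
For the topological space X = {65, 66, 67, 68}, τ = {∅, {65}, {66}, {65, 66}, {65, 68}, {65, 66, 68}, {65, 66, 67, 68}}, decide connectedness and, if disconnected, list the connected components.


(X, τ) is connected.

Find clopen sets (U ∈ τ with X ∖ U ∈ τ):
  U = ∅, X ∖ U = {65, 66, 67, 68} — both open, so U is clopen.
  U = {65, 66, 67, 68}, X ∖ U = ∅ — both open, so U is clopen.
Only trivial clopens (∅ and X) exist, so (X, τ) is connected.
Compute connected components by grouping points that agree on all clopens:
  component: {65, 66, 67, 68}


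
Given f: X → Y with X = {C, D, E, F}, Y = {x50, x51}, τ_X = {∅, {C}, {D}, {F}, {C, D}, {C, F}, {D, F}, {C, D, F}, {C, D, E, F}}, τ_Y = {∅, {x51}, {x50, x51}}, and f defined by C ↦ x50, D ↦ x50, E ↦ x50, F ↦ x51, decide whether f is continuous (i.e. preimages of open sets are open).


f IS continuous.

Compute f^{-1}(U) for each U ∈ τ_Y:
  U = ∅: f^{-1}(U) = ∅ ∈ τ_X ✓.
  U = {x51}: f^{-1}(U) = {F} ∈ τ_X ✓.
  U = {x50, x51}: f^{-1}(U) = {C, D, E, F} ∈ τ_X ✓.
Every preimage lies in τ_X, so f IS continuous.


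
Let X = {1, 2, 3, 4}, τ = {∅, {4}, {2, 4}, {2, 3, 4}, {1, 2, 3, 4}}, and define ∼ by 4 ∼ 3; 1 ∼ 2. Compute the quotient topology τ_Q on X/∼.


X/∼ = {[1=2], [3=4]}; |τ_Q| = 2.

Equivalence classes: [1=2], [3=4].
Quotient map π: X → X/∼ sends 1 ↦ [1=2], 2 ↦ [1=2], 3 ↦ [3=4], 4 ↦ [3=4].
For each subset V ⊆ X/∼, compute π^{-1}(V) ⊆ X and check whether π^{-1}(V) ∈ τ. V is open in τ_Q iff π^{-1}(V) ∈ τ.
  V = {}: π^{-1}(V) = ∅ ∈ τ ✓.
  V = {[1=2]}: π^{-1}(V) = {1, 2} ∉ τ ✗.
  V = {[3=4]}: π^{-1}(V) = {3, 4} ∉ τ ✗.
  V = {[1=2], [3=4]}: π^{-1}(V) = {1, 2, 3, 4} ∈ τ ✓.
Open sets in the quotient: τ_Q = {{}, {[1=2], [3=4]}} (2 elements).


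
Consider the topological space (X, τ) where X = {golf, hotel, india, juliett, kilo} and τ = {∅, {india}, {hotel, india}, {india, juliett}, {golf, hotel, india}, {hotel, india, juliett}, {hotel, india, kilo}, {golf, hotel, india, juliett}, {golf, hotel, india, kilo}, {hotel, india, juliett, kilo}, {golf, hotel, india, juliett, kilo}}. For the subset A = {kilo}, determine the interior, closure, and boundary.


int(A) = ∅, cl(A) = {kilo}, ∂A = {kilo}.

Closed sets in (X, τ) are complements of opens:
  closed(X, τ) = {∅, {golf}, {juliett}, {kilo}, {golf, juliett}, {golf, kilo}, {juliett, kilo}, {golf, hotel, kilo}, {golf, juliett, kilo}, {golf, hotel, juliett, kilo}, {golf, hotel, india, juliett, kilo}}.
int(A) = ⋃ {U ∈ τ : U ⊆ A}. Opens contained in A: ∅.
Taking the union of these: int(A) = ∅.
cl(A) = ⋂ {C closed : A ⊆ C}. Closed sets containing A: {kilo}, {golf, kilo}, {juliett, kilo}, {golf, hotel, kilo}, {golf, juliett, kilo}, {golf, hotel, juliett, kilo}, {golf, hotel, india, juliett, kilo}.
Intersecting these: cl(A) = {kilo}.
∂A = cl(A) ∖ int(A) = {kilo} ∖ ∅ = {kilo}.


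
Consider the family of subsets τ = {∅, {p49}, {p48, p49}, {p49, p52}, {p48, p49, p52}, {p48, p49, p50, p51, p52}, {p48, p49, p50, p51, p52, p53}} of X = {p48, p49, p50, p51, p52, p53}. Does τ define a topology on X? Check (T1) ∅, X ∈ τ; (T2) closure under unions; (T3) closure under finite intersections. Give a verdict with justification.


τ IS a topology on X.

Axiom (T1): ∅ ∈ τ? Yes; X ∈ τ? Yes.
Axiom (T2/T3): check pairwise unions and intersections of members of τ.
All pairwise intersections and unions checked — each lies in τ. Therefore τ satisfies (T1), (T2), (T3): it IS a topology on X.


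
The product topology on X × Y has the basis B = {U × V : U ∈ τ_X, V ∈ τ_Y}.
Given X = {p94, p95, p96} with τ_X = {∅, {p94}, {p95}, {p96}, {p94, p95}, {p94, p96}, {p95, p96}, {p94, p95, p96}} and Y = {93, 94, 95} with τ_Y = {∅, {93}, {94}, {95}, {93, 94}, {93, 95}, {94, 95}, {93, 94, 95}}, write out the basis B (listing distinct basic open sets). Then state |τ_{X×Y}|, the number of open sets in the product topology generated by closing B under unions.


Basis B = {∅ × ∅, {p94} × {93}, {p94} × {94}, {p94} × {95}, {p95} × {93}, {p95} × {94}, {p95} × {95}, {p96} × {93}, {p96} × {94}, {p96} × {95}, {p94} × {93, 94}, {p94} × {93, 95}, {p94, p95} × {93}, {p94, p96} × {93}, {p94} × {94, 95}, {p94, p95} × {94}, {p94, p96} × {94}, {p94, p95} × {95}, {p94, p96} × {95}, {p95} × {93, 94}, {p95} × {93, 95}, {p95, p96} × {93}, {p95} × {94, 95}, {p95, p96} × {94}, {p95, p96} × {95}, {p96} × {93, 94}, {p96} × {93, 95}, {p96} × {94, 95}, {p94} × {93, 94, 95}, {p94, p95, p96} × {93}, {p94, p95, p96} × {94}, {p94, p95, p96} × {95}, {p95} × {93, 94, 95}, {p96} × {93, 94, 95}, {p94, p95} × {93, 94}, {p94, p96} × {93, 94}, {p94, p95} × {93, 95}, {p94, p96} × {93, 95}, {p94, p95} × {94, 95}, {p94, p96} × {94, 95}, {p95, p96} × {93, 94}, {p95, p96} × {93, 95}, {p95, p96} × {94, 95}, {p94, p95} × {93, 94, 95}, {p94, p96} × {93, 94, 95}, {p94, p95, p96} × {93, 94}, {p94, p95, p96} × {93, 95}, {p94, p95, p96} × {94, 95}, {p95, p96} × {93, 94, 95}, {p94, p95, p96} × {93, 94, 95}}; |τ_{X×Y}| = 512.

Enumerate products U × V with U ∈ τ_X, V ∈ τ_Y (deduplicated):
  ∅ × ∅ = {} (∅)
  {p94} × {93} = {(p94,93)}
  {p94} × {94} = {(p94,94)}
  {p94} × {95} = {(p94,95)}
  {p95} × {93} = {(p95,93)}
  {p95} × {94} = {(p95,94)}
  {p95} × {95} = {(p95,95)}
  {p96} × {93} = {(p96,93)}
  {p96} × {94} = {(p96,94)}
  {p96} × {95} = {(p96,95)}
  {p94} × {93, 94} = {(p94,93), (p94,94)}
  {p94} × {93, 95} = {(p94,93), (p94,95)}
  {p94, p95} × {93} = {(p94,93), (p95,93)}
  {p94, p96} × {93} = {(p94,93), (p96,93)}
  {p94} × {94, 95} = {(p94,94), (p94,95)}
  {p94, p95} × {94} = {(p94,94), (p95,94)}
  {p94, p96} × {94} = {(p94,94), (p96,94)}
  {p94, p95} × {95} = {(p94,95), (p95,95)}
  {p94, p96} × {95} = {(p94,95), (p96,95)}
  {p95} × {93, 94} = {(p95,93), (p95,94)}
  {p95} × {93, 95} = {(p95,93), (p95,95)}
  {p95, p96} × {93} = {(p95,93), (p96,93)}
  {p95} × {94, 95} = {(p95,94), (p95,95)}
  {p95, p96} × {94} = {(p95,94), (p96,94)}
  {p95, p96} × {95} = {(p95,95), (p96,95)}
  {p96} × {93, 94} = {(p96,93), (p96,94)}
  {p96} × {93, 95} = {(p96,93), (p96,95)}
  {p96} × {94, 95} = {(p96,94), (p96,95)}
  {p94} × {93, 94, 95} = {(p94,93), (p94,94), (p94,95)}
  {p94, p95, p96} × {93} = {(p94,93), (p95,93), (p96,93)}
  {p94, p95, p96} × {94} = {(p94,94), (p95,94), (p96,94)}
  {p94, p95, p96} × {95} = {(p94,95), (p95,95), (p96,95)}
  {p95} × {93, 94, 95} = {(p95,93), (p95,94), (p95,95)}
  {p96} × {93, 94, 95} = {(p96,93), (p96,94), (p96,95)}
  {p94, p95} × {93, 94} = {(p94,93), (p94,94), (p95,93), (p95,94)}
  {p94, p96} × {93, 94} = {(p94,93), (p94,94), (p96,93), (p96,94)}
  {p94, p95} × {93, 95} = {(p94,93), (p94,95), (p95,93), (p95,95)}
  {p94, p96} × {93, 95} = {(p94,93), (p94,95), (p96,93), (p96,95)}
  {p94, p95} × {94, 95} = {(p94,94), (p94,95), (p95,94), (p95,95)}
  {p94, p96} × {94, 95} = {(p94,94), (p94,95), (p96,94), (p96,95)}
  {p95, p96} × {93, 94} = {(p95,93), (p95,94), (p96,93), (p96,94)}
  {p95, p96} × {93, 95} = {(p95,93), (p95,95), (p96,93), (p96,95)}
  {p95, p96} × {94, 95} = {(p95,94), (p95,95), (p96,94), (p96,95)}
  {p94, p95} × {93, 94, 95} = {(p94,93), (p94,94), (p94,95), (p95,93), (p95,94), (p95,95)}
  {p94, p96} × {93, 94, 95} = {(p94,93), (p94,94), (p94,95), (p96,93), (p96,94), (p96,95)}
  {p94, p95, p96} × {93, 94} = {(p94,93), (p94,94), (p95,93), (p95,94), (p96,93), (p96,94)}
  {p94, p95, p96} × {93, 95} = {(p94,93), (p94,95), (p95,93), (p95,95), (p96,93), (p96,95)}
  {p94, p95, p96} × {94, 95} = {(p94,94), (p94,95), (p95,94), (p95,95), (p96,94), (p96,95)}
  {p95, p96} × {93, 94, 95} = {(p95,93), (p95,94), (p95,95), (p96,93), (p96,94), (p96,95)}
  {p94, p95, p96} × {93, 94, 95} = {(p94,93), (p94,94), (p94,95), (p95,93), (p95,94), (p95,95), (p96,93), (p96,94), (p96,95)}
These 50 distinct sets form the basis B.
Close under arbitrary unions to get τ_{X×Y}; counting gives |τ_{X×Y}| = 512.


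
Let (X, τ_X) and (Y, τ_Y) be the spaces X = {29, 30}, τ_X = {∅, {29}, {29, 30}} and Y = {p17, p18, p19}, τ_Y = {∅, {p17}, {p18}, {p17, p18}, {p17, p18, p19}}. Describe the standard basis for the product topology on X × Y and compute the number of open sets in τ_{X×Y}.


Basis B = {∅ × ∅, {29} × {p17}, {29} × {p18}, {29} × {p17, p18}, {29, 30} × {p17}, {29, 30} × {p18}, {29} × {p17, p18, p19}, {29, 30} × {p17, p18}, {29, 30} × {p17, p18, p19}}; |τ_{X×Y}| = 14.

Enumerate products U × V with U ∈ τ_X, V ∈ τ_Y (deduplicated):
  ∅ × ∅ = {} (∅)
  {29} × {p17} = {(29,p17)}
  {29} × {p18} = {(29,p18)}
  {29} × {p17, p18} = {(29,p17), (29,p18)}
  {29, 30} × {p17} = {(29,p17), (30,p17)}
  {29, 30} × {p18} = {(29,p18), (30,p18)}
  {29} × {p17, p18, p19} = {(29,p17), (29,p18), (29,p19)}
  {29, 30} × {p17, p18} = {(29,p17), (29,p18), (30,p17), (30,p18)}
  {29, 30} × {p17, p18, p19} = {(29,p17), (29,p18), (29,p19), (30,p17), (30,p18), (30,p19)}
These 9 distinct sets form the basis B.
Close under arbitrary unions to get τ_{X×Y}; counting gives |τ_{X×Y}| = 14.


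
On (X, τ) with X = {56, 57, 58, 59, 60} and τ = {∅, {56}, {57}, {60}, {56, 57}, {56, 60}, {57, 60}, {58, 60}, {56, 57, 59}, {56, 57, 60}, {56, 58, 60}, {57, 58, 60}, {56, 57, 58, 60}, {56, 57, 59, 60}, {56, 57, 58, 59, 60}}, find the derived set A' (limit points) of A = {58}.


A' = ∅

For each x ∈ X, list the open sets U ∈ τ with x ∈ U, then check whether U ∩ (A ∖ {x}) ≠ ∅ for every such U.
  x = 56: open {56} ∋ x has {56} ∩ (A ∖ {56}) = ∅, so x is NOT a limit point.
  x = 57: open {57} ∋ x has {57} ∩ (A ∖ {57}) = ∅, so x is NOT a limit point.
  x = 58: open {58, 60} ∋ x has {58, 60} ∩ (A ∖ {58}) = ∅, so x is NOT a limit point.
  x = 59: open {56, 57, 59} ∋ x has {56, 57, 59} ∩ (A ∖ {59}) = ∅, so x is NOT a limit point.
  x = 60: open {60} ∋ x has {60} ∩ (A ∖ {60}) = ∅, so x is NOT a limit point.
Collecting: A' = ∅.


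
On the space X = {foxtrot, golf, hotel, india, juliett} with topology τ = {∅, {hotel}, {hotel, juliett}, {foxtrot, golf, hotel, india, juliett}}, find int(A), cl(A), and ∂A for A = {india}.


int(A) = ∅, cl(A) = {foxtrot, golf, india}, ∂A = {foxtrot, golf, india}.

Closed sets in (X, τ) are complements of opens:
  closed(X, τ) = {∅, {foxtrot, golf, india}, {foxtrot, golf, india, juliett}, {foxtrot, golf, hotel, india, juliett}}.
int(A) = ⋃ {U ∈ τ : U ⊆ A}. Opens contained in A: ∅.
Taking the union of these: int(A) = ∅.
cl(A) = ⋂ {C closed : A ⊆ C}. Closed sets containing A: {foxtrot, golf, india}, {foxtrot, golf, india, juliett}, {foxtrot, golf, hotel, india, juliett}.
Intersecting these: cl(A) = {foxtrot, golf, india}.
∂A = cl(A) ∖ int(A) = {foxtrot, golf, india} ∖ ∅ = {foxtrot, golf, india}.


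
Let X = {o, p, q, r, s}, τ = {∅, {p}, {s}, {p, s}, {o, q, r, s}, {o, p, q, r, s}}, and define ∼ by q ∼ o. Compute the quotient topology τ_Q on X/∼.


X/∼ = {[o=q], [p], [r], [s]}; |τ_Q| = 6.

Equivalence classes: [o=q], [p], [r], [s].
Quotient map π: X → X/∼ sends o ↦ [o=q], p ↦ [p], q ↦ [o=q], r ↦ [r], s ↦ [s].
For each subset V ⊆ X/∼, compute π^{-1}(V) ⊆ X and check whether π^{-1}(V) ∈ τ. V is open in τ_Q iff π^{-1}(V) ∈ τ.
  V = {}: π^{-1}(V) = ∅ ∈ τ ✓.
  V = {[o=q]}: π^{-1}(V) = {o, q} ∉ τ ✗.
  V = {[p]}: π^{-1}(V) = {p} ∈ τ ✓.
  V = {[o=q], [p]}: π^{-1}(V) = {o, p, q} ∉ τ ✗.
  V = {[r]}: π^{-1}(V) = {r} ∉ τ ✗.
  V = {[o=q], [r]}: π^{-1}(V) = {o, q, r} ∉ τ ✗.
  V = {[p], [r]}: π^{-1}(V) = {p, r} ∉ τ ✗.
  V = {[o=q], [p], [r]}: π^{-1}(V) = {o, p, q, r} ∉ τ ✗.
  V = {[s]}: π^{-1}(V) = {s} ∈ τ ✓.
  V = {[o=q], [s]}: π^{-1}(V) = {o, q, s} ∉ τ ✗.
  V = {[p], [s]}: π^{-1}(V) = {p, s} ∈ τ ✓.
  V = {[o=q], [p], [s]}: π^{-1}(V) = {o, p, q, s} ∉ τ ✗.
  V = {[r], [s]}: π^{-1}(V) = {r, s} ∉ τ ✗.
  V = {[o=q], [r], [s]}: π^{-1}(V) = {o, q, r, s} ∈ τ ✓.
  V = {[p], [r], [s]}: π^{-1}(V) = {p, r, s} ∉ τ ✗.
  V = {[o=q], [p], [r], [s]}: π^{-1}(V) = {o, p, q, r, s} ∈ τ ✓.
Open sets in the quotient: τ_Q = {{}, {[p]}, {[s]}, {[p], [s]}, {[o=q], [r], [s]}, {[o=q], [p], [r], [s]}} (6 elements).


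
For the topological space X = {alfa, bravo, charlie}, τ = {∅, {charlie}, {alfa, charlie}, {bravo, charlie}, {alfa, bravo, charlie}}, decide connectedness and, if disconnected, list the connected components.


(X, τ) is connected.

Find clopen sets (U ∈ τ with X ∖ U ∈ τ):
  U = ∅, X ∖ U = {alfa, bravo, charlie} — both open, so U is clopen.
  U = {alfa, bravo, charlie}, X ∖ U = ∅ — both open, so U is clopen.
Only trivial clopens (∅ and X) exist, so (X, τ) is connected.
Compute connected components by grouping points that agree on all clopens:
  component: {alfa, bravo, charlie}


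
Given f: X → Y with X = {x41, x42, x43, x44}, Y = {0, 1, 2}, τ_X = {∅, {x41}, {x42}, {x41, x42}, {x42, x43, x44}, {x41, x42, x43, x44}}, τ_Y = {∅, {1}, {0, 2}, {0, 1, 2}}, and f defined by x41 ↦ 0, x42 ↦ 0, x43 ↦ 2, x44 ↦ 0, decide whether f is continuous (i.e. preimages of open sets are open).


f IS continuous.

Compute f^{-1}(U) for each U ∈ τ_Y:
  U = ∅: f^{-1}(U) = ∅ ∈ τ_X ✓.
  U = {1}: f^{-1}(U) = ∅ ∈ τ_X ✓.
  U = {0, 2}: f^{-1}(U) = {x41, x42, x43, x44} ∈ τ_X ✓.
  U = {0, 1, 2}: f^{-1}(U) = {x41, x42, x43, x44} ∈ τ_X ✓.
Every preimage lies in τ_X, so f IS continuous.


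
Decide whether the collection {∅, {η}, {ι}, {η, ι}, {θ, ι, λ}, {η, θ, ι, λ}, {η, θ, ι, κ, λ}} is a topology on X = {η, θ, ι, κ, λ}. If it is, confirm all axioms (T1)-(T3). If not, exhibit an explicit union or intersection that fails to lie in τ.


τ IS a topology on X.

Axiom (T1): ∅ ∈ τ? Yes; X ∈ τ? Yes.
Axiom (T2/T3): check pairwise unions and intersections of members of τ.
All pairwise intersections and unions checked — each lies in τ. Therefore τ satisfies (T1), (T2), (T3): it IS a topology on X.


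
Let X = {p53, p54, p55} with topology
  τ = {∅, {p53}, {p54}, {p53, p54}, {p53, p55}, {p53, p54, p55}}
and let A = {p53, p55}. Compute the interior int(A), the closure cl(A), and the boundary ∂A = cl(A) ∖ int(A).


int(A) = {p53, p55}, cl(A) = {p53, p55}, ∂A = ∅.

Closed sets in (X, τ) are complements of opens:
  closed(X, τ) = {∅, {p54}, {p55}, {p53, p55}, {p54, p55}, {p53, p54, p55}}.
int(A) = ⋃ {U ∈ τ : U ⊆ A}. Opens contained in A: ∅, {p53}, {p53, p55}.
Taking the union of these: int(A) = {p53, p55}.
cl(A) = ⋂ {C closed : A ⊆ C}. Closed sets containing A: {p53, p55}, {p53, p54, p55}.
Intersecting these: cl(A) = {p53, p55}.
∂A = cl(A) ∖ int(A) = {p53, p55} ∖ {p53, p55} = ∅.


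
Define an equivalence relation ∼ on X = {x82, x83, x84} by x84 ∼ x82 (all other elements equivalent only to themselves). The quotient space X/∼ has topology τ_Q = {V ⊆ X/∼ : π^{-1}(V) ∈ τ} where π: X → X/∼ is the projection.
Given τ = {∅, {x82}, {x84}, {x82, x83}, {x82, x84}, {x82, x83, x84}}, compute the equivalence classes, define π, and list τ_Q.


X/∼ = {[x82=x84], [x83]}; |τ_Q| = 3.

Equivalence classes: [x82=x84], [x83].
Quotient map π: X → X/∼ sends x82 ↦ [x82=x84], x83 ↦ [x83], x84 ↦ [x82=x84].
For each subset V ⊆ X/∼, compute π^{-1}(V) ⊆ X and check whether π^{-1}(V) ∈ τ. V is open in τ_Q iff π^{-1}(V) ∈ τ.
  V = {}: π^{-1}(V) = ∅ ∈ τ ✓.
  V = {[x82=x84]}: π^{-1}(V) = {x82, x84} ∈ τ ✓.
  V = {[x83]}: π^{-1}(V) = {x83} ∉ τ ✗.
  V = {[x82=x84], [x83]}: π^{-1}(V) = {x82, x83, x84} ∈ τ ✓.
Open sets in the quotient: τ_Q = {{}, {[x82=x84]}, {[x82=x84], [x83]}} (3 elements).


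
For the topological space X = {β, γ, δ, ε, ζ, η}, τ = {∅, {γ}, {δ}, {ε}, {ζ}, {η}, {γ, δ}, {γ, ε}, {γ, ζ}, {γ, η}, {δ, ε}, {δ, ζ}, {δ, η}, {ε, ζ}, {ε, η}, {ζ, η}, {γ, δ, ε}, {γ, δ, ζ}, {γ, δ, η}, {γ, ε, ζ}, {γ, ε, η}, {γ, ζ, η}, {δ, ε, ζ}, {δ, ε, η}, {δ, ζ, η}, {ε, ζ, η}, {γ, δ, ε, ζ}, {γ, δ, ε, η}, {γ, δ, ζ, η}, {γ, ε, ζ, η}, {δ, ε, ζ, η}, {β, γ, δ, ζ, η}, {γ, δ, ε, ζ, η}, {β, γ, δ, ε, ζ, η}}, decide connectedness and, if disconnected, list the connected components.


(X, τ) is disconnected; components = [{ε}, {β, γ, δ, ζ, η}].

Find clopen sets (U ∈ τ with X ∖ U ∈ τ):
  U = ∅, X ∖ U = {β, γ, δ, ε, ζ, η} — both open, so U is clopen.
  U = {ε}, X ∖ U = {β, γ, δ, ζ, η} — both open, so U is clopen.
  U = {β, γ, δ, ζ, η}, X ∖ U = {ε} — both open, so U is clopen.
  U = {β, γ, δ, ε, ζ, η}, X ∖ U = ∅ — both open, so U is clopen.
Nontrivial clopen(s) exist: e.g. {ε}. So (X, τ) is disconnected.
Compute connected components by grouping points that agree on all clopens:
  component: {ε}
  component: {β, γ, δ, ζ, η}


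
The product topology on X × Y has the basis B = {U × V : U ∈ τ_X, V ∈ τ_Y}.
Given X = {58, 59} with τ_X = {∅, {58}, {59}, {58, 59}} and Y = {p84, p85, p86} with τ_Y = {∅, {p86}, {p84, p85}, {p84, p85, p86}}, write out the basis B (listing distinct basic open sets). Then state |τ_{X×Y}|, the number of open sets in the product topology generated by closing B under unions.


Basis B = {∅ × ∅, {58} × {p86}, {59} × {p86}, {58} × {p84, p85}, {58, 59} × {p86}, {59} × {p84, p85}, {58} × {p84, p85, p86}, {59} × {p84, p85, p86}, {58, 59} × {p84, p85}, {58, 59} × {p84, p85, p86}}; |τ_{X×Y}| = 16.

Enumerate products U × V with U ∈ τ_X, V ∈ τ_Y (deduplicated):
  ∅ × ∅ = {} (∅)
  {58} × {p86} = {(58,p86)}
  {59} × {p86} = {(59,p86)}
  {58} × {p84, p85} = {(58,p84), (58,p85)}
  {58, 59} × {p86} = {(58,p86), (59,p86)}
  {59} × {p84, p85} = {(59,p84), (59,p85)}
  {58} × {p84, p85, p86} = {(58,p84), (58,p85), (58,p86)}
  {59} × {p84, p85, p86} = {(59,p84), (59,p85), (59,p86)}
  {58, 59} × {p84, p85} = {(58,p84), (58,p85), (59,p84), (59,p85)}
  {58, 59} × {p84, p85, p86} = {(58,p84), (58,p85), (58,p86), (59,p84), (59,p85), (59,p86)}
These 10 distinct sets form the basis B.
Close under arbitrary unions to get τ_{X×Y}; counting gives |τ_{X×Y}| = 16.


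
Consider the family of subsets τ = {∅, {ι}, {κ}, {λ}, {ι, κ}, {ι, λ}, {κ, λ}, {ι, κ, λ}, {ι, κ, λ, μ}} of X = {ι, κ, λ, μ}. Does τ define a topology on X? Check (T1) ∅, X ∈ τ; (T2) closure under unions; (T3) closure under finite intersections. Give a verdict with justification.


τ IS a topology on X.

Axiom (T1): ∅ ∈ τ? Yes; X ∈ τ? Yes.
Axiom (T2/T3): check pairwise unions and intersections of members of τ.
All pairwise intersections and unions checked — each lies in τ. Therefore τ satisfies (T1), (T2), (T3): it IS a topology on X.


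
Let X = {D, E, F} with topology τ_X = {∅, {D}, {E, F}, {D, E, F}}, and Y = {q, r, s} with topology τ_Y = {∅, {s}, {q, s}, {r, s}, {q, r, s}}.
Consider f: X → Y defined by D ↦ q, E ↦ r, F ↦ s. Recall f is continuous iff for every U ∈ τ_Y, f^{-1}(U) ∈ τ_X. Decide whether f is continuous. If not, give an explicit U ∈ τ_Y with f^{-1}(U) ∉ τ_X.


f is NOT continuous.

Compute f^{-1}(U) for each U ∈ τ_Y:
  U = ∅: f^{-1}(U) = ∅ ∈ τ_X ✓.
  U = {s}: f^{-1}(U) = {F} ∉ τ_X ✗.
  U = {q, s}: f^{-1}(U) = {D, F} ∉ τ_X ✗.
  U = {r, s}: f^{-1}(U) = {E, F} ∈ τ_X ✓.
  U = {q, r, s}: f^{-1}(U) = {D, E, F} ∈ τ_X ✓.
Found U = {s} with f^{-1}(U) = {F} not in τ_X. Therefore f is NOT continuous.


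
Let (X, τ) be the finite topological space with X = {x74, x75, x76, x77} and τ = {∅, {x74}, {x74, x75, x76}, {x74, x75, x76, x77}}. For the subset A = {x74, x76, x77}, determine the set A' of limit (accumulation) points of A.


A' = {x75, x76, x77}

For each x ∈ X, list the open sets U ∈ τ with x ∈ U, then check whether U ∩ (A ∖ {x}) ≠ ∅ for every such U.
  x = x74: open {x74} ∋ x has {x74} ∩ (A ∖ {x74}) = ∅, so x is NOT a limit point.
  x = x75: opens ∋ x are {x74, x75, x76}, {x74, x75, x76, x77}; each meets A ∖ {x75}, so x IS a limit point.
  x = x76: opens ∋ x are {x74, x75, x76}, {x74, x75, x76, x77}; each meets A ∖ {x76}, so x IS a limit point.
  x = x77: opens ∋ x are {x74, x75, x76, x77}; each meets A ∖ {x77}, so x IS a limit point.
Collecting: A' = {x75, x76, x77}.


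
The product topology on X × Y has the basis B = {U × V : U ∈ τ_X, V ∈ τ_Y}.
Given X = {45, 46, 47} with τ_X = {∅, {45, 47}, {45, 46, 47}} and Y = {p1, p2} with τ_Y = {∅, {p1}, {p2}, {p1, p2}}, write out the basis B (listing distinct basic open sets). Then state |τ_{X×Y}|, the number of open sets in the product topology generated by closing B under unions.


Basis B = {∅ × ∅, {45, 47} × {p1}, {45, 47} × {p2}, {45, 46, 47} × {p1}, {45, 46, 47} × {p2}, {45, 47} × {p1, p2}, {45, 46, 47} × {p1, p2}}; |τ_{X×Y}| = 9.

Enumerate products U × V with U ∈ τ_X, V ∈ τ_Y (deduplicated):
  ∅ × ∅ = {} (∅)
  {45, 47} × {p1} = {(45,p1), (47,p1)}
  {45, 47} × {p2} = {(45,p2), (47,p2)}
  {45, 46, 47} × {p1} = {(45,p1), (46,p1), (47,p1)}
  {45, 46, 47} × {p2} = {(45,p2), (46,p2), (47,p2)}
  {45, 47} × {p1, p2} = {(45,p1), (45,p2), (47,p1), (47,p2)}
  {45, 46, 47} × {p1, p2} = {(45,p1), (45,p2), (46,p1), (46,p2), (47,p1), (47,p2)}
These 7 distinct sets form the basis B.
Close under arbitrary unions to get τ_{X×Y}; counting gives |τ_{X×Y}| = 9.


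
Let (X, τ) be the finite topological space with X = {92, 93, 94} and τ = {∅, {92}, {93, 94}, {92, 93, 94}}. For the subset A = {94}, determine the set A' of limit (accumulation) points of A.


A' = {93}

For each x ∈ X, list the open sets U ∈ τ with x ∈ U, then check whether U ∩ (A ∖ {x}) ≠ ∅ for every such U.
  x = 92: open {92} ∋ x has {92} ∩ (A ∖ {92}) = ∅, so x is NOT a limit point.
  x = 93: opens ∋ x are {93, 94}, {92, 93, 94}; each meets A ∖ {93}, so x IS a limit point.
  x = 94: open {93, 94} ∋ x has {93, 94} ∩ (A ∖ {94}) = ∅, so x is NOT a limit point.
Collecting: A' = {93}.


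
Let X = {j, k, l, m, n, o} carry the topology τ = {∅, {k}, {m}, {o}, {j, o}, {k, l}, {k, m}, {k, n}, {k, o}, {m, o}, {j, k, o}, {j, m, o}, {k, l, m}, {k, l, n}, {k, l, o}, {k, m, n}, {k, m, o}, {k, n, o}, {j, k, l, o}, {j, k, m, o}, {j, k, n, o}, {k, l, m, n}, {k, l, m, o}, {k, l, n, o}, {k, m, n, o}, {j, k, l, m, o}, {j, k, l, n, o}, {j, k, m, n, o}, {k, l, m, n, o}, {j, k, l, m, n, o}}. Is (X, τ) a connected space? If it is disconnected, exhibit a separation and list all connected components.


(X, τ) is disconnected; components = [{m}, {j, o}, {k, l, n}].

Find clopen sets (U ∈ τ with X ∖ U ∈ τ):
  U = ∅, X ∖ U = {j, k, l, m, n, o} — both open, so U is clopen.
  U = {m}, X ∖ U = {j, k, l, n, o} — both open, so U is clopen.
  U = {j, o}, X ∖ U = {k, l, m, n} — both open, so U is clopen.
  U = {j, m, o}, X ∖ U = {k, l, n} — both open, so U is clopen.
  U = {k, l, n}, X ∖ U = {j, m, o} — both open, so U is clopen.
  U = {k, l, m, n}, X ∖ U = {j, o} — both open, so U is clopen.
  U = {j, k, l, n, o}, X ∖ U = {m} — both open, so U is clopen.
  U = {j, k, l, m, n, o}, X ∖ U = ∅ — both open, so U is clopen.
Nontrivial clopen(s) exist: e.g. {j, k, l, n, o}. So (X, τ) is disconnected.
Compute connected components by grouping points that agree on all clopens:
  component: {m}
  component: {j, o}
  component: {k, l, n}
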